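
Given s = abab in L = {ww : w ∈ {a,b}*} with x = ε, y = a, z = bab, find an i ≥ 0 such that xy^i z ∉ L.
i = 0

xy⁰z = ε · ε · bab = bab; bab has odd length 3, so it cannot be written as ww and is not in L.
(Other choices also work, e.g. i = 2, 3; only i = 1 is guaranteed to stay in L since xy¹z = s.)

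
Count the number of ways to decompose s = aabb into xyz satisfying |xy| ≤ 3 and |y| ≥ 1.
6

For s = 'aabb' with pumping length p = 3:

Constraints: |xy| ≤ 3, |y| > 0

Valid decompositions (|xy| ≤ p, |y| ≥ 1):
  • x='', y='a', z='abb'
  • x='a', y='a', z='bb'
  • x='', y='aa', z='bb'
  • x='aa', y='b', z='b'
  • x='a', y='ab', z='b'
  • x='', y='aab', z='b'

Total count: 6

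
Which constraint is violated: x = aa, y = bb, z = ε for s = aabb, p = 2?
Violated: |xy| ≤ p

The decomposition x = aa, y = bb, z = ε for s = aabb with p = 2
violates the constraint: |xy| ≤ p

|xy| = |aabb| = 4 > 2 = p. The decomposition puts too many characters in xy.

Pumping lemma constraints:
1. xyz = s (decomposition is valid)
2. |xy| ≤ p
3. |y| > 0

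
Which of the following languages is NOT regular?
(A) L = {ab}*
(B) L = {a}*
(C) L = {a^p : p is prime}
(C) {a^p : p is prime}

(C) L = {a^p : p is prime} is NOT regular.

The pumping lemma can be used to prove this:
After pumping, the length becomes composite

The other languages are regular because they can be recognized by finite automata.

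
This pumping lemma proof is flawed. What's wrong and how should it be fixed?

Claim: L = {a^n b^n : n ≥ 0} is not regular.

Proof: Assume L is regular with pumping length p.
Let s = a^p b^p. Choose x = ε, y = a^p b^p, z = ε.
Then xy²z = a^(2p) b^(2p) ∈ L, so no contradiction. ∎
Error: The decomposition violates |xy| ≤ p. With y = a^p b^p, |xy| = |y| = 2p > p. (The proof also miscomputes xy²z, which would be a^p b^p a^p b^p rather than a^(2p) b^(2p), and it wrongly treats one harmless decomposition as settling the matter — the prover does not get to choose the decomposition.)

Correction: The pumping lemma requires |xy| ≤ p, and the argument must handle every decomposition satisfying |xy| ≤ p, |y| ≥ 1. Since s starts with p a's, any such y consists only of a's, say y = a^k with k ≥ 1. Then xy²z = a^(p+k) b^p has unequal numbers of a's and b's, so xy²z ∉ L — the required contradiction.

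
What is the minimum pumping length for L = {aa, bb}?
p = 3

For a finite language L, the pumping lemma holds vacuously if p > max|s| for s ∈ L.

The longest string in L = {aa, bb} has length 2.
If p = 3, then no string s ∈ L has |s| ≥ p, so the condition is vacuously true.

The minimum pumping length is p = 3.

Why no smaller p works: for any p ≤ 2, the longest string s ∈ L has |s| = 2 ≥ p, so it would
have to be pumpable; but pumping up (i = 2, 3, ...) produces ever longer strings, which cannot all lie in the
finite language L. So the pumping property fails for every p ≤ 2.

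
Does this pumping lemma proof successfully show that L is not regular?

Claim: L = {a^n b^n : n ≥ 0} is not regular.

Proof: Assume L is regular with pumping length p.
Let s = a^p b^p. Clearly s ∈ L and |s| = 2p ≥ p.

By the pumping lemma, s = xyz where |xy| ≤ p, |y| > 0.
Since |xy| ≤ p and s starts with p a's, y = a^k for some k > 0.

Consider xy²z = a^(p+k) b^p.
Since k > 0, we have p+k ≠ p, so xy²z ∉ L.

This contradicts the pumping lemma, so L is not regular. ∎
The proof is correct.

This proof is valid because:
1. The string s = a^p b^p is correctly in L
2. The decomposition analysis is correct: y must consist only of a's
3. The contradiction is valid: pumping increases a's but not b's
4. The conclusion follows logically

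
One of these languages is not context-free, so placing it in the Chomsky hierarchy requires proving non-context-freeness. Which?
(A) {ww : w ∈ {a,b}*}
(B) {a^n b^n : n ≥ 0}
(A) {ww : w ∈ {a,b}*}

(A) {ww : w ∈ {a,b}*} requires the CFL pumping lemma.

- {a^n b^n : n ≥ 0} is context-free (but not regular)
  • Can be shown non-regular with the regular pumping lemma
  • After pumping, the number of a's and b's become unequal

- {ww : w ∈ {a,b}*} is NOT context-free
  • Requires the CFL pumping lemma to prove
  • Cannot verify equality of two arbitrary substrings

The CFL pumping lemma is "stronger" in that it can prove non-membership
in the larger class of context-free languages.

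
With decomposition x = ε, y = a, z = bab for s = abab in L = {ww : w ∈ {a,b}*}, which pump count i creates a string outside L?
i = 0

xy⁰z = ε · ε · bab = bab; bab has odd length 3, so it cannot be written as ww and is not in L.
(Other choices also work, e.g. i = 2, 3; only i = 1 is guaranteed to stay in L since xy¹z = s.)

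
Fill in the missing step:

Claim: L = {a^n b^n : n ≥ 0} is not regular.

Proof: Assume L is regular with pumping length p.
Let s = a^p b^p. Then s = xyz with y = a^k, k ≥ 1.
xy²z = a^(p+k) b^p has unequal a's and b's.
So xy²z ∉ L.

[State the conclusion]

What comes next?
This contradicts the pumping lemma for regular languages,
which guarantees xy^i z ∈ L for all i ≥ 0.

Since our assumption that L is regular leads to a contradiction,
we conclude that L = {a^n b^n : n ≥ 0} is NOT regular. ∎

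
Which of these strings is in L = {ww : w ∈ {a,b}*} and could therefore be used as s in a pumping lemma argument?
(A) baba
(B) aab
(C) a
(A) baba

The pumping lemma is applied to a string s that lies in L, so first check membership of each option:
- (A) baba splits into halves ba · ba, which are equal, so it is in L (w = ba) ✓
- (B) aab has odd length 3, so it cannot be written as ww and is not in L ✗
- (C) a has odd length 1, so it cannot be written as ww and is not in L ✗

Only (A) baba is in L, so it is the only candidate that could play the role of s.
(In a complete proof one picks s in terms of the pumping length p so that |s| ≥ p is guaranteed; a fixed string like baba illustrates the shape of such an s.)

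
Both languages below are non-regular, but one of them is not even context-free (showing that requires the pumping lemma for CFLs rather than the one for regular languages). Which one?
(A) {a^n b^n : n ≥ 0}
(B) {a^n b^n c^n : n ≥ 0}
(B) {a^n b^n c^n : n ≥ 0}

(B) {a^n b^n c^n : n ≥ 0} requires the CFL pumping lemma.

- {a^n b^n : n ≥ 0} is context-free (but not regular)
  • Can be shown non-regular with the regular pumping lemma
  • After pumping, the number of a's and b's become unequal

- {a^n b^n c^n : n ≥ 0} is NOT context-free
  • Requires the CFL pumping lemma to prove
  • Cannot maintain three equal counts simultaneously

The CFL pumping lemma is "stronger" in that it can prove non-membership
in the larger class of context-free languages.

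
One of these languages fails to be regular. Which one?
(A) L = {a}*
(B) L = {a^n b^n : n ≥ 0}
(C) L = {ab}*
(B) {a^n b^n : n ≥ 0}

(B) L = {a^n b^n : n ≥ 0} is NOT regular.

The pumping lemma can be used to prove this:
After pumping, the number of a's and b's become unequal

The other languages are regular because they can be recognized by finite automata.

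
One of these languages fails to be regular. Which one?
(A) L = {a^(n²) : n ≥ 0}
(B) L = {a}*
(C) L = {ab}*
(A) {a^(n²) : n ≥ 0}

(A) L = {a^(n²) : n ≥ 0} is NOT regular.

The pumping lemma can be used to prove this:
After pumping, length is no longer a perfect square

The other languages are regular because they can be recognized by finite automata.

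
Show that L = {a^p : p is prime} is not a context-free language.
Assume for contradiction that L is context-free, and let p ≥ 1 be the pumping length given by the pumping lemma for CFLs.
Choose a prime q with q ≥ p and let s = a^q. Then s ∈ L and |s| = q ≥ p.
By the CFL pumping lemma, s = uvxyz for some u, v, x, y, z with |vxy| ≤ p, |vy| ≥ 1, and uv^i xy^i z ∈ L for every i ≥ 0.
All symbols are a's, so only lengths matter: let k = |vy|, with 1 ≤ k ≤ p. Then |uv^i xy^i z| = q + (i − 1)k.

Take i = q + 1: the length is q + qk = q(k + 1).
Both factors satisfy q ≥ 2 and k + 1 ≥ 2, so q(k + 1) is composite and uv^(q+1) xy^(q+1) z ∉ L.

This contradicts the CFL pumping lemma, which requires uv^i xy^i z ∈ L for all i ≥ 0.
Hence L = {a^p : p is prime} is not context-free. ∎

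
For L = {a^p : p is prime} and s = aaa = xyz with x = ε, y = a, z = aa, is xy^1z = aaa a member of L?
Yes

xy¹z = ε · a · aa = aaa.
aaa has length 3, which is prime, so it is in L.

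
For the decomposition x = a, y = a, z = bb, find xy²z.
aaabb

Given x = 'a', y = 'a', z = 'bb' and i = 2:

xy^2z = x + y·y·...·y (2 times) + z
       = 'a' + 'a'^2 + 'bb'
       = 'a' + 'aa' + 'bb'
       = 'aaabb'

The pumped string is 'aaabb' with length 5.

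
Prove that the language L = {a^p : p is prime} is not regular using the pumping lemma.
Assume for contradiction that L is regular, and let p ≥ 1 be the pumping length given by the pumping lemma.
Choose a prime q with q ≥ p (one exists because there are infinitely many primes) and let s = a^q. Then s ∈ L and |s| = q ≥ p.
By the pumping lemma, s = xyz for some x, y, z with |xy| ≤ p, |y| ≥ 1, and xy^i z ∈ L for every i ≥ 0.
Here y = a^k for some k with 1 ≤ k ≤ p, and xy^i z = a^(q + (i − 1)k) for every i ≥ 0.

Take i = q + 1: |xy^(q+1) z| = q + qk = q(k + 1).
Both factors satisfy q ≥ 2 and k + 1 ≥ 2, so q(k + 1) is composite, and xy^(q+1) z ∉ L.

This contradicts the pumping lemma, which requires xy^i z ∈ L for all i ≥ 0.
Hence L = {a^p : p is prime} is not regular. ∎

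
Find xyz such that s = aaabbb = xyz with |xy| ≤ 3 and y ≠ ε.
x = 'aa', y = 'a', z = 'bbb'

For s = aaabbb and p = 3, one valid decomposition is:
- x = 'aa' (length 2)
- y = 'a' (length 1)
- z = 'bbb' (length 3)

Verification:
- xyz = 'aa' + 'a' + 'bbb' = aaabbb ✓
- |xy| = 3 ≤ 3 ✓
- |y| = 1 > 0 ✓

All pumping lemma constraints are satisfied.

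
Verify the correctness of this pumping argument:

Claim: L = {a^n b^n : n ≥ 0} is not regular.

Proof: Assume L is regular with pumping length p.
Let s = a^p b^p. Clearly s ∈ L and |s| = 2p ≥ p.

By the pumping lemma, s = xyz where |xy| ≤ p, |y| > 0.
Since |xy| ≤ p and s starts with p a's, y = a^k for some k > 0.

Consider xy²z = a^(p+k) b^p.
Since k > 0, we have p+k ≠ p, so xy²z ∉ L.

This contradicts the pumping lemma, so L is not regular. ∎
The proof is correct.

This proof is valid because:
1. The string s = a^p b^p is correctly in L
2. The decomposition analysis is correct: y must consist only of a's
3. The contradiction is valid: pumping increases a's but not b's
4. The conclusion follows logically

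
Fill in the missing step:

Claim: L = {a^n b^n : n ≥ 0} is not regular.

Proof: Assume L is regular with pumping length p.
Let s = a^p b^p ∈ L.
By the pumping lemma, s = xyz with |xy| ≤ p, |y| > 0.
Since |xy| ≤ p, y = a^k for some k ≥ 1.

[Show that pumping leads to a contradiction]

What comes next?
Consider xy²z = a^(p+k) b^p.

Since k ≥ 1, we have p + k > p.
So xy²z has more a's than b's: (p+k) a's vs p b's.
This means xy²z ∉ L because a^n b^n requires equal counts.

This contradicts the pumping lemma which states xy²z ∈ L.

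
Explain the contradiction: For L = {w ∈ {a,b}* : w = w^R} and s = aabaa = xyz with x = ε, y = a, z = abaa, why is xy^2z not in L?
xy²z = aaabaa ∉ L

Pumping with i = 2 replaces y = a by y² = aa:
- Original: s = xyz = aabaa; aabaa reversed is aabaa, the same string, so it is a palindrome and is in L
- Pumped: xy²z = ε · aa · abaa = aaabaa
- aaabaa reversed is aabaaa ≠ aaabaa, so it is not a palindrome and is not in L

The pumping lemma would require xy²z ∈ L, so this decomposition yields a contradiction.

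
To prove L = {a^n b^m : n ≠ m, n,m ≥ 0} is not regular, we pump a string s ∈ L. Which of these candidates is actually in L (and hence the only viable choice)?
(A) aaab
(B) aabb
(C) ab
(A) aaab

The pumping lemma is applied to a string s that lies in L, so first check membership of each option:
- (A) aaab = a^3 b^1 with 3 ≠ 1, so it is in L ✓
- (B) aabb = a^2 b^2 has n = m = 2, so it is not in L ✗
- (C) ab = a^1 b^1 has n = m = 1, so it is not in L ✗

Only (A) aaab is in L, so it is the only candidate that could play the role of s.
(In a complete proof one picks s in terms of the pumping length p so that |s| ≥ p is guaranteed; a fixed string like aaab illustrates the shape of such an s.)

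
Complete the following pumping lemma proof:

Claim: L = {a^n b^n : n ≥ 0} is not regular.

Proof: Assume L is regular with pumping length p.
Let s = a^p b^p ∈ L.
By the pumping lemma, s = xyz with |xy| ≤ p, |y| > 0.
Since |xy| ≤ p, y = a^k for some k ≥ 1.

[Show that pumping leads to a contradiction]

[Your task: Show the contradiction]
Consider xy²z = a^(p+k) b^p.

Since k ≥ 1, we have p + k > p.
So xy²z has more a's than b's: (p+k) a's vs p b's.
This means xy²z ∉ L because a^n b^n requires equal counts.

This contradicts the pumping lemma which states xy²z ∈ L.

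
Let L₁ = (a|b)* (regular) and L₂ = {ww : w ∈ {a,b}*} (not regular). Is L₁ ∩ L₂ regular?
No — L₁ ∩ L₂ is not regular.

(a|b)* is all strings over {a,b}, so L₁ ∩ L₂ = {ww : w ∈ {a,b}*} = L₂ itself, which is not regular (pump s = a^p b a^p b).

Note that the bare facts "L₁ regular, L₂ non-regular" do not settle the question by themselves: the closure of regular languages under ∪, ∩, complement and difference applies only when BOTH operands are regular. With a non-regular operand the result can come out regular or non-regular depending on the specific languages, so one has to work out L₁ ∩ L₂ for this particular pair, as above.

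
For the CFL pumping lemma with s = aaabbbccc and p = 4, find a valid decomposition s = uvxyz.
u='aa', v='a', x='bb', y='b', z='ccc'

For s = aaabbbccc with pumping length p = 4:

One valid decomposition:
- u = 'aa'
- v = 'a'
- x = 'bb'
- y = 'b'
- z = 'ccc'

Verification:
- uvxyz = 'aa' + 'a' + 'bb' + 'b' + 'ccc' = aaabbbccc ✓
- |vxy| = |'abbb'| = 4 ≤ 4 ✓
- |vy| = |'ab'| = 2 > 0 ✓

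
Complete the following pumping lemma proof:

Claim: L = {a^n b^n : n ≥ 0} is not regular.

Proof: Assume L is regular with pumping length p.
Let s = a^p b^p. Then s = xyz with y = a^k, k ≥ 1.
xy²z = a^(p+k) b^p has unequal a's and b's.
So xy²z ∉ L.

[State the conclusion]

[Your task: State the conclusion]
This contradicts the pumping lemma for regular languages,
which guarantees xy^i z ∈ L for all i ≥ 0.

Since our assumption that L is regular leads to a contradiction,
we conclude that L = {a^n b^n : n ≥ 0} is NOT regular. ∎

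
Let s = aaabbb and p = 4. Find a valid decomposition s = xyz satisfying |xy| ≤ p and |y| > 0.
x = 'aa', y = 'a', z = 'bbb'

For s = aaabbb and p = 4, one valid decomposition is:
- x = 'aa' (length 2)
- y = 'a' (length 1)
- z = 'bbb' (length 3)

Verification:
- xyz = 'aa' + 'a' + 'bbb' = aaabbb ✓
- |xy| = 3 ≤ 4 ✓
- |y| = 1 > 0 ✓

All pumping lemma constraints are satisfied.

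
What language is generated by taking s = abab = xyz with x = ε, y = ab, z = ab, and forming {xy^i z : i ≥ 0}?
{xy^i z : i ≥ 0} = {(ab)^(i+1) : i ≥ 0} = {ab, abab, ababab, ...}

With x = ε, y = ab, z = ab: Pumping 'ab' gives strings of alternating a's and b's.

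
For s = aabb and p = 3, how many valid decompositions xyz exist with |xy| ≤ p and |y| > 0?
6

For s = 'aabb' with pumping length p = 3:

Constraints: |xy| ≤ 3, |y| > 0

Valid decompositions (|xy| ≤ p, |y| ≥ 1):
  • x='', y='a', z='abb'
  • x='a', y='a', z='bb'
  • x='', y='aa', z='bb'
  • x='aa', y='b', z='b'
  • x='a', y='ab', z='b'
  • x='', y='aab', z='b'

Total count: 6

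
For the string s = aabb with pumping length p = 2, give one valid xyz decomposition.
x = '', y = 'aa', z = 'bb'

For s = aabb and p = 2, one valid decomposition is:
- x = '' (length 0)
- y = 'aa' (length 2)
- z = 'bb' (length 2)

Verification:
- xyz = '' + 'aa' + 'bb' = aabb ✓
- |xy| = 2 ≤ 2 ✓
- |y| = 2 > 0 ✓

All pumping lemma constraints are satisfied.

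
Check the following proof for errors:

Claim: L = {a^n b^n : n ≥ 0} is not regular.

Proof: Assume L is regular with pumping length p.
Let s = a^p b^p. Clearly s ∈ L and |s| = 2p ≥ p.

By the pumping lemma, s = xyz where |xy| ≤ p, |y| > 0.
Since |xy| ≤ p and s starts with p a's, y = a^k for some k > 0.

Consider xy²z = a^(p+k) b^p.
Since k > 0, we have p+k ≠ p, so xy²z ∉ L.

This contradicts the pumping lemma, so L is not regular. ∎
The proof is correct.

This proof is valid because:
1. The string s = a^p b^p is correctly in L
2. The decomposition analysis is correct: y must consist only of a's
3. The contradiction is valid: pumping increases a's but not b's
4. The conclusion follows logically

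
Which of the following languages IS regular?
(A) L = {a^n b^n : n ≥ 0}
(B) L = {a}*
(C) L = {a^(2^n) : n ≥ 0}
(B) {a}*

(B) L = {a}* is regular.

This can be recognized by a finite automaton (DFA/NFA).
Regular expressions like {a}* define regular languages.

The other choices are not regular:
- {a^n b^n : n ≥ 0}: After pumping, the number of a's and b's become unequal
- {a^(2^n) : n ≥ 0}: After pumping, length is no longer a power of 2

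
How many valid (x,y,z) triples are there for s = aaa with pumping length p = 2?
3

For s = 'aaa' with pumping length p = 2:

Constraints: |xy| ≤ 2, |y| > 0

Valid decompositions (|xy| ≤ p, |y| ≥ 1):
  • x='', y='a', z='aa'
  • x='a', y='a', z='a'
  • x='', y='aa', z='a'

Total count: 3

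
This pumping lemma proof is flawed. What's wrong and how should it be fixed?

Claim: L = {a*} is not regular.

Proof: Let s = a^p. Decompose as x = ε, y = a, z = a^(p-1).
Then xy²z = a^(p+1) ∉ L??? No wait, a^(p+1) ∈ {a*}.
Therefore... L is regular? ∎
Error: The proof attempts to show a*  is not regular, but a* IS regular!

Correction: a* is a regular language (recognized by a simple DFA with one accepting state and self-loop on 'a'). The pumping lemma can only prove non-regularity, not regularity. For regular languages, pumping always works.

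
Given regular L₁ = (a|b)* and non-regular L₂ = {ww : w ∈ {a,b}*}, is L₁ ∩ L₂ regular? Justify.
No — L₁ ∩ L₂ is not regular.

(a|b)* is all strings over {a,b}, so L₁ ∩ L₂ = {ww : w ∈ {a,b}*} = L₂ itself, which is not regular (pump s = a^p b a^p b).

Note that the bare facts "L₁ regular, L₂ non-regular" do not settle the question by themselves: the closure of regular languages under ∪, ∩, complement and difference applies only when BOTH operands are regular. With a non-regular operand the result can come out regular or non-regular depending on the specific languages, so one has to work out L₁ ∩ L₂ for this particular pair, as above.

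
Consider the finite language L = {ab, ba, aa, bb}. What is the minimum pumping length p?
p = 3

For a finite language L, the pumping lemma holds vacuously if p > max|s| for s ∈ L.

The longest string in L = {ab, ba, aa, bb} has length 2.
If p = 3, then no string s ∈ L has |s| ≥ p, so the condition is vacuously true.

The minimum pumping length is p = 3.

Why no smaller p works: for any p ≤ 2, the longest string s ∈ L has |s| = 2 ≥ p, so it would
have to be pumpable; but pumping up (i = 2, 3, ...) produces ever longer strings, which cannot all lie in the
finite language L. So the pumping property fails for every p ≤ 2.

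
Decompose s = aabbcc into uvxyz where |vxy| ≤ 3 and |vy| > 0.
u='aa', v='b', x='b', y='c', z='c'

For s = aabbcc with pumping length p = 3:

One valid decomposition:
- u = 'aa'
- v = 'b'
- x = 'b'
- y = 'c'
- z = 'c'

Verification:
- uvxyz = 'aa' + 'b' + 'b' + 'c' + 'c' = aabbcc ✓
- |vxy| = |'bbc'| = 3 ≤ 3 ✓
- |vy| = |'bc'| = 2 > 0 ✓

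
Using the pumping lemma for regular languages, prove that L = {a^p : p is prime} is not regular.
Assume for contradiction that L is regular, and let p ≥ 1 be the pumping length given by the pumping lemma.
Choose a prime q with q ≥ p (one exists because there are infinitely many primes) and let s = a^q. Then s ∈ L and |s| = q ≥ p.
By the pumping lemma, s = xyz for some x, y, z with |xy| ≤ p, |y| ≥ 1, and xy^i z ∈ L for every i ≥ 0.
Here y = a^k for some k with 1 ≤ k ≤ p, and xy^i z = a^(q + (i − 1)k) for every i ≥ 0.

Take i = q + 1: |xy^(q+1) z| = q + qk = q(k + 1).
Both factors satisfy q ≥ 2 and k + 1 ≥ 2, so q(k + 1) is composite, and xy^(q+1) z ∉ L.

This contradicts the pumping lemma, which requires xy^i z ∈ L for all i ≥ 0.
Hence L = {a^p : p is prime} is not regular. ∎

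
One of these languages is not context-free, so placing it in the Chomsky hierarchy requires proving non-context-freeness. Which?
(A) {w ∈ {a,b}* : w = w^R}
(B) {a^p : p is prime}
(B) {a^p : p is prime}

(B) {a^p : p is prime} requires the CFL pumping lemma.

- {w ∈ {a,b}* : w = w^R} is context-free (but not regular)
  • Can be shown non-regular with the regular pumping lemma
  • After pumping, the string is no longer symmetric

- {a^p : p is prime} is NOT context-free
  • Requires the CFL pumping lemma to prove
  • The CFL pumping lemma also fails because prime gaps are unbounded

The CFL pumping lemma is "stronger" in that it can prove non-membership
in the larger class of context-free languages.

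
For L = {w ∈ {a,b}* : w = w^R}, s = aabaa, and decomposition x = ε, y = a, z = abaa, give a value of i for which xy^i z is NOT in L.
i = 0

xy⁰z = ε · ε · abaa = abaa; abaa reversed is aaba ≠ abaa, so it is not a palindrome and is not in L.
(Other choices also work, e.g. i = 2, 3; only i = 1 is guaranteed to stay in L since xy¹z = s.)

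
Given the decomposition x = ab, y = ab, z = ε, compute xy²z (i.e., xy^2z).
ababab

Given x = 'ab', y = 'ab', z = '' and i = 2:

xy^2z = x + y·y·...·y (2 times) + z
       = 'ab' + 'ab'^2 + ''
       = 'ab' + 'abab' + ''
       = 'ababab'

The pumped string is 'ababab' with length 6.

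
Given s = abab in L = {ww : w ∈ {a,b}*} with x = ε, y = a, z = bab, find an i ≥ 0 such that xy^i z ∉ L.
i = 3

xy³z = ε · aaa · bab = aaabab; aaabab has length 6; its halves are aaa and bab, which differ, so it is not in L.
(Other choices also work, e.g. i = 0, 2; only i = 1 is guaranteed to stay in L since xy¹z = s.)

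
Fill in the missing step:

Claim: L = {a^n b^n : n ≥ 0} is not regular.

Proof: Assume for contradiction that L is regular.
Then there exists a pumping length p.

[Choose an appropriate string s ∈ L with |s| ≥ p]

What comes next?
s = a^p b^p

This string is in L (has equal a's and b's) and has length 2p ≥ p.
Any decomposition xyz with |xy| ≤ p means y consists only of a's,
so pumping will unbalance the counts.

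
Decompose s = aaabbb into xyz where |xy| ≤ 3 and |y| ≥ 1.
x = '', y = 'aaa', z = 'bbb'

For s = aaabbb and p = 3, one valid decomposition is:
- x = '' (length 0)
- y = 'aaa' (length 3)
- z = 'bbb' (length 3)

Verification:
- xyz = '' + 'aaa' + 'bbb' = aaabbb ✓
- |xy| = 3 ≤ 3 ✓
- |y| = 3 > 0 ✓

All pumping lemma constraints are satisfied.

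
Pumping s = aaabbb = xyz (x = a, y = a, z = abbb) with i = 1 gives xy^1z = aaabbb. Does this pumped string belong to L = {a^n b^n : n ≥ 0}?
Yes

xy¹z = a · a · abbb = aaabbb.
aaabbb = a^3 b^3 has equal counts (3 = 3), so it is in L.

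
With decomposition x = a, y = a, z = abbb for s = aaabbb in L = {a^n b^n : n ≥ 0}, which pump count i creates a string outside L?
i = 0

xy⁰z = a · ε · abbb = aabbb; aabbb has 2 a's and 3 b's; 2 ≠ 3, so it is not in L.
(Other choices also work, e.g. i = 2, 3; only i = 1 is guaranteed to stay in L since xy¹z = s.)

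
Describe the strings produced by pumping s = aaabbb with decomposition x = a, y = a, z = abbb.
{xy^i z : i ≥ 0} = {a^(2+i) b^3 : i ≥ 0} = {aabbb, aaabbb, aaaabbb, ...}

With x = a, y = a, z = abbb: Starting with aaabbb and pumping the second 'a', we get strings with 2+i a's followed by 3 b's for i = 0, 1, 2, ...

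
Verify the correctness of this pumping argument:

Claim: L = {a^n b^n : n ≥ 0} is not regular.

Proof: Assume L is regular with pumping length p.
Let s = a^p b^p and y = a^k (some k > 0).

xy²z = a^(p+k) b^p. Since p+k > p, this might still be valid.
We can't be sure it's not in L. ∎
The proof is INCORRECT.

Error: The conclusion is wrong.
xy²z = a^(p+k) b^p is definitely NOT in L because the number of a's (p+k) ≠ number of b's (p).
The proof incorrectly doubts what is actually a valid contradiction.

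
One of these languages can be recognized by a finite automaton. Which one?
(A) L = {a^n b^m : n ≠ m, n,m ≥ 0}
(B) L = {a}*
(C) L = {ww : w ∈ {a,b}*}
(B) {a}*

(B) L = {a}* is regular.

This can be recognized by a finite automaton (DFA/NFA).
Regular expressions like {a}* define regular languages.

The other choices are not regular:
- {a^n b^m : n ≠ m, n,m ≥ 0}: After pumping a's, we can make n = m
- {ww : w ∈ {a,b}*}: After pumping, the two halves no longer match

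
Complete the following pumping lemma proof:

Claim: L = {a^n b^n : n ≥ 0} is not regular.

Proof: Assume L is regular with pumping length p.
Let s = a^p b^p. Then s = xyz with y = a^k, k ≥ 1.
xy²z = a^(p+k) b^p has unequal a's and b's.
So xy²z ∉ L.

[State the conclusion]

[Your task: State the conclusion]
This contradicts the pumping lemma for regular languages,
which guarantees xy^i z ∈ L for all i ≥ 0.

Since our assumption that L is regular leads to a contradiction,
we conclude that L = {a^n b^n : n ≥ 0} is NOT regular. ∎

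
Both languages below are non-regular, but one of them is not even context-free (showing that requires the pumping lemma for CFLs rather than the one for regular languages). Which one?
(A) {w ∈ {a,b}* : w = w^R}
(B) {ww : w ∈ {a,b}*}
(B) {ww : w ∈ {a,b}*}

(B) {ww : w ∈ {a,b}*} requires the CFL pumping lemma.

- {w ∈ {a,b}* : w = w^R} is context-free (but not regular)
  • Can be shown non-regular with the regular pumping lemma
  • After pumping, the string is no longer symmetric

- {ww : w ∈ {a,b}*} is NOT context-free
  • Requires the CFL pumping lemma to prove
  • Cannot verify equality of two arbitrary substrings

The CFL pumping lemma is "stronger" in that it can prove non-membership
in the larger class of context-free languages.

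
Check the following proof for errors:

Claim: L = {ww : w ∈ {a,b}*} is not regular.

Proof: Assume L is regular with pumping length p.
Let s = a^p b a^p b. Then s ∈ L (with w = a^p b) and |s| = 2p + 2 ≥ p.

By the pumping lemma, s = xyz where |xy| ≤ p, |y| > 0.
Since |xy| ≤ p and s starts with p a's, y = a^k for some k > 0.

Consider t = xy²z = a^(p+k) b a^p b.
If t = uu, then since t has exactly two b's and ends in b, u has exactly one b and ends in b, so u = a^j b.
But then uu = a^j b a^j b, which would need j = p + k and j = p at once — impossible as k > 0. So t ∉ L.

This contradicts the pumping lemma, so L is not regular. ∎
The proof is correct.

This proof is valid because:
1. s = a^p b a^p b is in L and is chosen in terms of p, so |s| ≥ p holds for every p
2. The decomposition analysis is correct: |xy| ≤ p forces y to lie inside the leading a's
3. The contradiction is valid: the argument shows a^(p+k) b a^p b cannot be split into two equal halves
4. The conclusion follows logically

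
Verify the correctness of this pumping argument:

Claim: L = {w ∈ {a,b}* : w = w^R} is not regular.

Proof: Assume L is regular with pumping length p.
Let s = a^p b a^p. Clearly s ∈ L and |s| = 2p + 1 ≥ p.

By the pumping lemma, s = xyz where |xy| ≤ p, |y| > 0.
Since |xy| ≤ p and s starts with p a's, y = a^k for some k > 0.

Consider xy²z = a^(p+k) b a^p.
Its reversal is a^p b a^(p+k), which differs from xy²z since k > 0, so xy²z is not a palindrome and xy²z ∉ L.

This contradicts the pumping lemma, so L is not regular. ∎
The proof is correct.

This proof is valid because:
1. s = a^p b a^p is in L and is chosen in terms of p, so |s| ≥ p holds for every p
2. The decomposition analysis is correct: |xy| ≤ p forces y to lie inside the leading a's
3. The contradiction is valid: a^(p+k) b a^p has more a's before the b than after it, so it is not a palindrome
4. The conclusion follows logically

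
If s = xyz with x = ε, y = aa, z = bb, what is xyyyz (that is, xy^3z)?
aaaaaabb

Given x = '', y = 'aa', z = 'bb' and i = 3:

xy^3z = x + y·y·...·y (3 times) + z
       = '' + 'aa'^3 + 'bb'
       = '' + 'aaaaaa' + 'bb'
       = 'aaaaaabb'

The pumped string is 'aaaaaabb' with length 8.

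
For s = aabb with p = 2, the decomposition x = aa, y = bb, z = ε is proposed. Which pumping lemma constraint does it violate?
Violated: |xy| ≤ p

The decomposition x = aa, y = bb, z = ε for s = aabb with p = 2
violates the constraint: |xy| ≤ p

|xy| = |aabb| = 4 > 2 = p. The decomposition puts too many characters in xy.

Pumping lemma constraints:
1. xyz = s (decomposition is valid)
2. |xy| ≤ p
3. |y| > 0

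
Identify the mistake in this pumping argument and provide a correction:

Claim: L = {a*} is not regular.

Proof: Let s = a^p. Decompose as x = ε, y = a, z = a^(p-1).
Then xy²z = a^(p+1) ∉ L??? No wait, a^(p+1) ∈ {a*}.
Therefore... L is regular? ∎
Error: The proof attempts to show a*  is not regular, but a* IS regular!

Correction: a* is a regular language (recognized by a simple DFA with one accepting state and self-loop on 'a'). The pumping lemma can only prove non-regularity, not regularity. For regular languages, pumping always works.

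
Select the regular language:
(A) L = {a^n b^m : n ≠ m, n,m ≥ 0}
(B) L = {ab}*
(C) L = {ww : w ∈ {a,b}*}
(B) {ab}*

(B) L = {ab}* is regular.

This can be recognized by a finite automaton (DFA/NFA).
Regular expressions like {ab}* define regular languages.

The other choices are not regular:
- {ww : w ∈ {a,b}*}: After pumping, the two halves no longer match
- {a^n b^m : n ≠ m, n,m ≥ 0}: After pumping a's, we can make n = m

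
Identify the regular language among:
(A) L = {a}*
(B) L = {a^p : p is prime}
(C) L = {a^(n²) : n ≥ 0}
(A) {a}*

(A) L = {a}* is regular.

This can be recognized by a finite automaton (DFA/NFA).
Regular expressions like {a}* define regular languages.

The other choices are not regular:
- {a^p : p is prime}: After pumping, the length becomes composite
- {a^(n²) : n ≥ 0}: After pumping, length is no longer a perfect square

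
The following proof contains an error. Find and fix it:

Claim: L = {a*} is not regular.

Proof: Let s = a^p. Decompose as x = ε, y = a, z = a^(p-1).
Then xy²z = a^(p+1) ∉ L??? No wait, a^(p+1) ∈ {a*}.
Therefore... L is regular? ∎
Error: The proof attempts to show a*  is not regular, but a* IS regular!

Correction: a* is a regular language (recognized by a simple DFA with one accepting state and self-loop on 'a'). The pumping lemma can only prove non-regularity, not regularity. For regular languages, pumping always works.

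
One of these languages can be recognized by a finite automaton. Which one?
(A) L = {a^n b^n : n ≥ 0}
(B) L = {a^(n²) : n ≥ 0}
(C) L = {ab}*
(C) {ab}*

(C) L = {ab}* is regular.

This can be recognized by a finite automaton (DFA/NFA).
Regular expressions like {ab}* define regular languages.

The other choices are not regular:
- {a^(n²) : n ≥ 0}: After pumping, length is no longer a perfect square
- {a^n b^n : n ≥ 0}: After pumping, the number of a's and b's become unequal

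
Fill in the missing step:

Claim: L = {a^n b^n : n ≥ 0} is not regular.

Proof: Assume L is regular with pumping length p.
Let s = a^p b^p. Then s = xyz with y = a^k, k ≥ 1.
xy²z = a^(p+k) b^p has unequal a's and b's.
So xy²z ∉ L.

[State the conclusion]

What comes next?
This contradicts the pumping lemma for regular languages,
which guarantees xy^i z ∈ L for all i ≥ 0.

Since our assumption that L is regular leads to a contradiction,
we conclude that L = {a^n b^n : n ≥ 0} is NOT regular. ∎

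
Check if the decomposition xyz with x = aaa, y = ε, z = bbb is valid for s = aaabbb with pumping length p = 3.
Violated: |y| > 0

The decomposition x = aaa, y = ε, z = bbb for s = aaabbb with p = 3
violates the constraint: |y| > 0

|y| = 0, but the pumping lemma requires |y| > 0 (y must be non-empty).

Pumping lemma constraints:
1. xyz = s (decomposition is valid)
2. |xy| ≤ p
3. |y| > 0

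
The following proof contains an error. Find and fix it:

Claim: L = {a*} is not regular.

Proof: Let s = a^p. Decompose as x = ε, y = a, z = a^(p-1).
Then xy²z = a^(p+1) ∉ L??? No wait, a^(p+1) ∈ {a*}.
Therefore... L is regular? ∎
Error: The proof attempts to show a*  is not regular, but a* IS regular!

Correction: a* is a regular language (recognized by a simple DFA with one accepting state and self-loop on 'a'). The pumping lemma can only prove non-regularity, not regularity. For regular languages, pumping always works.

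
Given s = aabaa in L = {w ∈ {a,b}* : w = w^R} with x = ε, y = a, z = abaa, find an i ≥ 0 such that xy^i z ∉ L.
i = 2

xy²z = ε · aa · abaa = aaabaa; aaabaa reversed is aabaaa ≠ aaabaa, so it is not a palindrome and is not in L.
(Other choices also work, e.g. i = 0, 3; only i = 1 is guaranteed to stay in L since xy¹z = s.)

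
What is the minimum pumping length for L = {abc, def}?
p = 4

For a finite language L, the pumping lemma holds vacuously if p > max|s| for s ∈ L.

The longest string in L = {abc, def} has length 3.
If p = 4, then no string s ∈ L has |s| ≥ p, so the condition is vacuously true.

The minimum pumping length is p = 4.

Why no smaller p works: for any p ≤ 3, the longest string s ∈ L has |s| = 3 ≥ p, so it would
have to be pumpable; but pumping up (i = 2, 3, ...) produces ever longer strings, which cannot all lie in the
finite language L. So the pumping property fails for every p ≤ 3.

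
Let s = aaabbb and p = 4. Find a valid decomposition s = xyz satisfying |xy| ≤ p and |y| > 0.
x = '', y = 'aa', z = 'abbb'

For s = aaabbb and p = 4, one valid decomposition is:
- x = '' (length 0)
- y = 'aa' (length 2)
- z = 'abbb' (length 4)

Verification:
- xyz = '' + 'aa' + 'abbb' = aaabbb ✓
- |xy| = 2 ≤ 4 ✓
- |y| = 2 > 0 ✓

All pumping lemma constraints are satisfied.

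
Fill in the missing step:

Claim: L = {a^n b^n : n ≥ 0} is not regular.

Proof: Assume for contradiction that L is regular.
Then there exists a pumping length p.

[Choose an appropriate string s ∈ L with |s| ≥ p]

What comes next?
s = a^p b^p

This string is in L (has equal a's and b's) and has length 2p ≥ p.
Any decomposition xyz with |xy| ≤ p means y consists only of a's,
so pumping will unbalance the counts.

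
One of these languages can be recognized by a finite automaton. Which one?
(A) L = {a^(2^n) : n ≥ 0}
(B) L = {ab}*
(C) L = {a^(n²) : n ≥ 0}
(B) {ab}*

(B) L = {ab}* is regular.

This can be recognized by a finite automaton (DFA/NFA).
Regular expressions like {ab}* define regular languages.

The other choices are not regular:
- {a^(n²) : n ≥ 0}: After pumping, length is no longer a perfect square
- {a^(2^n) : n ≥ 0}: After pumping, length is no longer a power of 2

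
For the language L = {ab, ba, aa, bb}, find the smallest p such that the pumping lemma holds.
p = 3

For a finite language L, the pumping lemma holds vacuously if p > max|s| for s ∈ L.

The longest string in L = {ab, ba, aa, bb} has length 2.
If p = 3, then no string s ∈ L has |s| ≥ p, so the condition is vacuously true.

The minimum pumping length is p = 3.

Why no smaller p works: for any p ≤ 2, the longest string s ∈ L has |s| = 2 ≥ p, so it would
have to be pumpable; but pumping up (i = 2, 3, ...) produces ever longer strings, which cannot all lie in the
finite language L. So the pumping property fails for every p ≤ 2.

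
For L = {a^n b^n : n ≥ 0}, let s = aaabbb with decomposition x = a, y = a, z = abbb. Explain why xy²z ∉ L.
xy²z = aaaabbb ∉ L

Pumping with i = 2 replaces y = a by y² = aa:
- Original: s = xyz = aaabbb; aaabbb = a^3 b^3 has equal counts (3 = 3), so it is in L
- Pumped: xy²z = a · aa · abbb = aaaabbb
- aaaabbb has 4 a's and 3 b's; 4 ≠ 3, so it is not in L

The pumping lemma would require xy²z ∈ L, so this decomposition yields a contradiction.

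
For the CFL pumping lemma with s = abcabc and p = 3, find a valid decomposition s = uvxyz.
u='ab', v='c', x='a', y='b', z='c'

For s = abcabc with pumping length p = 3:

One valid decomposition:
- u = 'ab'
- v = 'c'
- x = 'a'
- y = 'b'
- z = 'c'

Verification:
- uvxyz = 'ab' + 'c' + 'a' + 'b' + 'c' = abcabc ✓
- |vxy| = |'cab'| = 3 ≤ 3 ✓
- |vy| = |'cb'| = 2 > 0 ✓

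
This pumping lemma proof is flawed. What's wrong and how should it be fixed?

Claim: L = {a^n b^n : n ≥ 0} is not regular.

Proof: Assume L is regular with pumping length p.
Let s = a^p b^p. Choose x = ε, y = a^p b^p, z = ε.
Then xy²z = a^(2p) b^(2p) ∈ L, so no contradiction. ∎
Error: The decomposition violates |xy| ≤ p. With y = a^p b^p, |xy| = |y| = 2p > p. (The proof also miscomputes xy²z, which would be a^p b^p a^p b^p rather than a^(2p) b^(2p), and it wrongly treats one harmless decomposition as settling the matter — the prover does not get to choose the decomposition.)

Correction: The pumping lemma requires |xy| ≤ p, and the argument must handle every decomposition satisfying |xy| ≤ p, |y| ≥ 1. Since s starts with p a's, any such y consists only of a's, say y = a^k with k ≥ 1. Then xy²z = a^(p+k) b^p has unequal numbers of a's and b's, so xy²z ∉ L — the required contradiction.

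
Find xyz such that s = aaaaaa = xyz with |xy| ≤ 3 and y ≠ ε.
x = 'a', y = 'aa', z = 'aaa'

For s = aaaaaa and p = 3, one valid decomposition is:
- x = 'a' (length 1)
- y = 'aa' (length 2)
- z = 'aaa' (length 3)

Verification:
- xyz = 'a' + 'aa' + 'aaa' = aaaaaa ✓
- |xy| = 3 ≤ 3 ✓
- |y| = 2 > 0 ✓

All pumping lemma constraints are satisfied.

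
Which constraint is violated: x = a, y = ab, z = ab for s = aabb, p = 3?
Violated: xyz = s

The decomposition x = a, y = ab, z = ab for s = aabb with p = 3
violates the constraint: xyz = s

xyz = 'a' + 'ab' + 'ab' = 'aabab' ≠ 'aabb' = s. The decomposition doesn't reconstruct s.

Pumping lemma constraints:
1. xyz = s (decomposition is valid)
2. |xy| ≤ p
3. |y| > 0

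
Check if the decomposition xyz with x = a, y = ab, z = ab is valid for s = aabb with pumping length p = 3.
Violated: xyz = s

The decomposition x = a, y = ab, z = ab for s = aabb with p = 3
violates the constraint: xyz = s

xyz = 'a' + 'ab' + 'ab' = 'aabab' ≠ 'aabb' = s. The decomposition doesn't reconstruct s.

Pumping lemma constraints:
1. xyz = s (decomposition is valid)
2. |xy| ≤ p
3. |y| > 0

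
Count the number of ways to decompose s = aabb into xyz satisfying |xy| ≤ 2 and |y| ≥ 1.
3

For s = 'aabb' with pumping length p = 2:

Constraints: |xy| ≤ 2, |y| > 0

Valid decompositions (|xy| ≤ p, |y| ≥ 1):
  • x='', y='a', z='abb'
  • x='a', y='a', z='bb'
  • x='', y='aa', z='bb'

Total count: 3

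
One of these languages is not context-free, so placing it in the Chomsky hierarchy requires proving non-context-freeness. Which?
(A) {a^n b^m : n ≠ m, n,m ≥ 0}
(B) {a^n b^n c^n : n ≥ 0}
(B) {a^n b^n c^n : n ≥ 0}

(B) {a^n b^n c^n : n ≥ 0} requires the CFL pumping lemma.

- {a^n b^m : n ≠ m, n,m ≥ 0} is context-free (but not regular)
  • Can be shown non-regular with the regular pumping lemma
  • After pumping a's, we can make n = m

- {a^n b^n c^n : n ≥ 0} is NOT context-free
  • Requires the CFL pumping lemma to prove
  • Cannot maintain three equal counts simultaneously

The CFL pumping lemma is "stronger" in that it can prove non-membership
in the larger class of context-free languages.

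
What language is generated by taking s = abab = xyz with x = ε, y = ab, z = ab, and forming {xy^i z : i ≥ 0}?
{xy^i z : i ≥ 0} = {(ab)^(i+1) : i ≥ 0} = {ab, abab, ababab, ...}

With x = ε, y = ab, z = ab: Pumping 'ab' gives strings of alternating a's and b's.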